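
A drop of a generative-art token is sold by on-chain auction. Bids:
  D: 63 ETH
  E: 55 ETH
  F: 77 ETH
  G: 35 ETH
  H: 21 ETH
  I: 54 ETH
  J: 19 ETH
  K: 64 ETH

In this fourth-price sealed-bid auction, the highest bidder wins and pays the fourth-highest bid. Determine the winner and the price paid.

Bids in order: 77 (F) > 64 (K) > 63 (D) > 55 (E) > 54 (I) > 35 (G) > …
F wins; payment is bid #4 in the ranking = 55 ETH.

F pays 55 ETH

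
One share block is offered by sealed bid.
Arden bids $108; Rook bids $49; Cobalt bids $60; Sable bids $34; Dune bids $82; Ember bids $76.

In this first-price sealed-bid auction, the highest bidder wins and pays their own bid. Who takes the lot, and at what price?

Arden pays $108

Sorting bids: 108 (Arden) > 82 (Dune) > 76 (Ember) > 60 (Cobalt) > 49 (Rook) > 34 (Sable)
First-price: Arden pays what they bid, $108.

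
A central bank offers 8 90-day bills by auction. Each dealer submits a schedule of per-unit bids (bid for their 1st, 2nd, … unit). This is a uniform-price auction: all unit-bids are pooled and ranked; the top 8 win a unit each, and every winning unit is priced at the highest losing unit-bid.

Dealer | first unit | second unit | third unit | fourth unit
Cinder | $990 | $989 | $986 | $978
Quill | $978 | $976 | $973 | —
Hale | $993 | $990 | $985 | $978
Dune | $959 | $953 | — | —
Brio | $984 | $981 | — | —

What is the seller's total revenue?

Pooled unit-bids ranked (top 8): 993 (Hale-1), 990 (Cinder-1), 990 (Hale-2), 989 (Cinder-2), 986 (Cinder-3), 985 (Hale-3), 984 (Brio-1), 981 (Brio-2)
First bid not allocated: $978.
Allocation: Brio 2, Cinder 3, Hale 3. Every unit priced at $978.
Revenue = 8 × 978 = $7,824.

Total revenue: $7,824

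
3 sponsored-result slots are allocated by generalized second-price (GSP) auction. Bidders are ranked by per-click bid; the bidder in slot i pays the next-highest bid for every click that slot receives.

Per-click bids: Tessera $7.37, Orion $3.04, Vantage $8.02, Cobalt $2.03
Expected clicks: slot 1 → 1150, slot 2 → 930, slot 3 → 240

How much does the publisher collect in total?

Total revenue: $11789.90

Per-click bids in order: $8.02 (Vantage) > $7.37 (Tessera) > $3.04 (Orion) > $2.03 (Cobalt)
Slot 1: Vantage pays $7.37 × 1150 = $8475.50
Slot 2: Tessera pays $3.04 × 930 = $2827.20
Slot 3: Orion pays $2.03 × 240 = $487.20
Total = $11789.90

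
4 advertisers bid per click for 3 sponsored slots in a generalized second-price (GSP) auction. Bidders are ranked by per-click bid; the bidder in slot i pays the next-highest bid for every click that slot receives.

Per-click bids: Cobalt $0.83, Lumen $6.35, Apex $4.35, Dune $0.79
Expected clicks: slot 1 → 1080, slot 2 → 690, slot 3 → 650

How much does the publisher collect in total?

Total revenue: $5784.20

Ranked by bid: $6.35 (Lumen) > $4.35 (Apex) > $0.83 (Cobalt) > $0.79 (Dune)
Slot 1: Lumen pays $4.35 × 1080 = $4698.00
Slot 2: Apex pays $0.83 × 690 = $572.70
Slot 3: Cobalt pays $0.79 × 650 = $513.50
Total = $5784.20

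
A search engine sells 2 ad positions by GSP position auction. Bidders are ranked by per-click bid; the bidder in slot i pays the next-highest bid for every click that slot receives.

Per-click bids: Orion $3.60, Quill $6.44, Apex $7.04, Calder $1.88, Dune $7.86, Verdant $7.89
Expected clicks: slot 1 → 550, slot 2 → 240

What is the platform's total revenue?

Per-click bids in order: $7.89 (Verdant) > $7.86 (Dune) > $7.04 (Apex) > …
Slot 1: Verdant pays $7.86 × 550 = $4323.00
Slot 2: Dune pays $7.04 × 240 = $1689.60
Total = $6012.60

Total revenue: $6012.60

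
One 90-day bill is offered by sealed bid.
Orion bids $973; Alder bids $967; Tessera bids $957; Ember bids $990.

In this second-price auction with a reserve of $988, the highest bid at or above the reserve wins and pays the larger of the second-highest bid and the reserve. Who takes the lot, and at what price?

Second-price auction with a reserve of $988: the highest bid at or above the reserve wins and pays the larger of the second-highest bid and the reserve.
Bids in order: 990 (Ember) > 973 (Orion) > 967 (Alder) > 957 (Tessera)
Highest eligible bid: Ember at $990.
max(second-highest $973, reserve $988) = $988.

Ember pays $988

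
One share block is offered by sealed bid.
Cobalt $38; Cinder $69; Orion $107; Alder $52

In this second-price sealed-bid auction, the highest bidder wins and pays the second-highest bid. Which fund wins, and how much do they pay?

Bids ranked: 107 (Orion) > 69 (Cinder) > 52 (Alder) > 38 (Cobalt)
Second-price: Orion pays Cinder's bid of $69.

Orion pays $69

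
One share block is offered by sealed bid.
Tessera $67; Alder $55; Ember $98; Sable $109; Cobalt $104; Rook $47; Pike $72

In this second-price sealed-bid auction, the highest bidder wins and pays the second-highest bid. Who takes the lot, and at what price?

Bids ranked: 109 (Sable) > 104 (Cobalt) > 98 (Ember) > 72 (Pike) > 67 (Tessera) > 55 (Alder) > …
Sable wins with the highest bid; price is set by the runner-up at $104.

Sable pays $104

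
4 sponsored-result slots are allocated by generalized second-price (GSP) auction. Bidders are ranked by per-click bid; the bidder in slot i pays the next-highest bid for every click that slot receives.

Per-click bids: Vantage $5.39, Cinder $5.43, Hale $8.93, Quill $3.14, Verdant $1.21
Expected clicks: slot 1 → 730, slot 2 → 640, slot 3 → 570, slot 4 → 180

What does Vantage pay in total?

Vantage pays $1789.80

Per-click bids in order: $8.93 (Hale) > $5.43 (Cinder) > $5.39 (Vantage) > $3.14 (Quill) > $1.21 (Verdant)
Vantage holds slot 3 → pays next bid $3.14 × 570 clicks = $1789.80.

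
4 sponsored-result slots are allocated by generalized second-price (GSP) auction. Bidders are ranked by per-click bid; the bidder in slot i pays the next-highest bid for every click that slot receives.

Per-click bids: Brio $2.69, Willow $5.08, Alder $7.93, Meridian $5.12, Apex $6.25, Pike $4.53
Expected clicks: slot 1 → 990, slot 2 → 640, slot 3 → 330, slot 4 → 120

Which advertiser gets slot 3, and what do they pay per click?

Ranked by bid: $7.93 (Alder) > $6.25 (Apex) > $5.12 (Meridian) > $5.08 (Willow) > $4.53 (Pike) > …
Slot 3 goes to the third-ranked bidder, Meridian, who pays the next bid down: $5.08/click.

Meridian; $5.08 per click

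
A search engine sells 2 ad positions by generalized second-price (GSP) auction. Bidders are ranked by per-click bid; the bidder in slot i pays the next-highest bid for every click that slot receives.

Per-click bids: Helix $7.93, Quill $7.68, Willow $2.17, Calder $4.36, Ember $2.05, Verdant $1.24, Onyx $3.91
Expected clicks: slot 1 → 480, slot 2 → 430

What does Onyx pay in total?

Sorting advertisers: $7.93 (Helix) > $7.68 (Quill) > $4.36 (Calder) > …
Onyx ranks below slot 2 → no slot, pays nothing.

Onyx pays $0.00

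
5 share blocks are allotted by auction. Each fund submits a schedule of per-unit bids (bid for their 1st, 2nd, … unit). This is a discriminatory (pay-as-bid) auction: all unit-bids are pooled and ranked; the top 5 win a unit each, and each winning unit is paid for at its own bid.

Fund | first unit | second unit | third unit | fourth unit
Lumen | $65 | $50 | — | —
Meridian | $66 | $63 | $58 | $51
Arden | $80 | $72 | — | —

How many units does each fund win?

All unit-bids, highest first — top 5: 80 (Arden-1), 72 (Arden-2), 66 (Meridian-1), 65 (Lumen-1), 63 (Meridian-2)
Next rejected bid: $58 (not a price — pay-as-bid).
Allocation: Arden 2, Lumen 1, Meridian 2.

Arden 2, Lumen 1, Meridian 2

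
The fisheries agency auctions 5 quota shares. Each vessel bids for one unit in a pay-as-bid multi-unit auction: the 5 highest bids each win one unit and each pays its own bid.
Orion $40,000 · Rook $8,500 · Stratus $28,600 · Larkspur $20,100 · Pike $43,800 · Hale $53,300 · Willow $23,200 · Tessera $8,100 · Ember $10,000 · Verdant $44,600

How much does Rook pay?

Rook pays $0

Ordering the bids: 53,300 (Hale), 44,600 (Verdant), 43,800 (Pike), 40,000 (Orion), 28,600 (Stratus), 23,200 (Willow), 20,100 (Larkspur), …
Top 5: Hale, Verdant, Pike, Orion, Stratus.
Rook does not win → $0.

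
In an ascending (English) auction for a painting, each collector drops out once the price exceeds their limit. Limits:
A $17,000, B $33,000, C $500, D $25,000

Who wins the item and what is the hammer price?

B wins at $25,000

Rule: the price rises until one bidder remains; the winner pays the price at which the last rival dropped out.
Limits in order: 33,000 (B) > 25,000 (D) > 17,000 (A) > 500 (C)
Bidding ends when D exits at $25,000; B takes it.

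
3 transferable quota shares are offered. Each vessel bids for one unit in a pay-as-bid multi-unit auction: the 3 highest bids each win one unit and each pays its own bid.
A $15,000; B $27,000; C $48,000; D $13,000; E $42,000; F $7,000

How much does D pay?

Bids ranked high→low: 48,000 (C), 42,000 (E), 27,000 (B), 15,000 (A), 13,000 (D), …
Winners (3 units): C, E, B.
D does not win → $0.

D pays $0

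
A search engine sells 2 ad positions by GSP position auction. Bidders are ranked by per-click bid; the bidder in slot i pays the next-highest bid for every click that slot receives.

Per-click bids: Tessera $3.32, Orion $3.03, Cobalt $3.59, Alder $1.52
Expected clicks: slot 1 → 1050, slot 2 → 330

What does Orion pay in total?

Orion pays $0.00

Ranked by bid: $3.59 (Cobalt) > $3.32 (Tessera) > $3.03 (Orion) > …
Orion ranks below slot 2 → no slot, pays nothing.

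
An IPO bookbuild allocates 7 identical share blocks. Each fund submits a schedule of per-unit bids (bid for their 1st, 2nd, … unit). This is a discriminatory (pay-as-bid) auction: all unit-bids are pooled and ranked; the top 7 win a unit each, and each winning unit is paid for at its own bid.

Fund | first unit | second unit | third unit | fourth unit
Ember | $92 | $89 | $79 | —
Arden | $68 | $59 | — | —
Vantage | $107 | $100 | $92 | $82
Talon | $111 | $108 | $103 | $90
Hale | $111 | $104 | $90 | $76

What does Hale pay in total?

Pooled unit-bids ranked (top 7): 111 (Talon-1), 111 (Hale-1), 108 (Talon-2), 107 (Vantage-1), 104 (Hale-2), 103 (Talon-3), 100 (Vantage-2)
Next rejected bid: $92 (not a price — pay-as-bid).
Hale's winning unit-bids: 111 + 104 = $215.

Hale pays $215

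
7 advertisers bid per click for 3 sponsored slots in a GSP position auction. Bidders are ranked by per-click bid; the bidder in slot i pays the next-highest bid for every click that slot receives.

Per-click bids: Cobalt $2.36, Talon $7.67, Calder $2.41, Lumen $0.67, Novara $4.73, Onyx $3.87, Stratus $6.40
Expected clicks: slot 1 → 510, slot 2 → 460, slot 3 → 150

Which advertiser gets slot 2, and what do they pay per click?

Stratus; $4.73 per click

Per-click bids in order: $7.67 (Talon) > $6.40 (Stratus) > $4.73 (Novara) > $3.87 (Onyx) > …
Slot 2 goes to the second-ranked bidder, Stratus, who pays the next bid down: $4.73/click.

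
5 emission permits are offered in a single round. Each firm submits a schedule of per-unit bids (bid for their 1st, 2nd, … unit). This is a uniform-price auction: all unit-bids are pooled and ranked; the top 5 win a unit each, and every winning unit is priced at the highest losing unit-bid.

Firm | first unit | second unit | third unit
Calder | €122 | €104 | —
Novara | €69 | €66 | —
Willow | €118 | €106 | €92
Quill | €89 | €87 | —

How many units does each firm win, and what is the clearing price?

All unit-bids, highest first — top 5: 122 (Calder-1), 118 (Willow-1), 106 (Willow-2), 104 (Calder-2), 92 (Willow-3)
First bid not allocated: €89.
Allocation: Calder 2, Willow 3.

Calder 2, Willow 3; clearing price €89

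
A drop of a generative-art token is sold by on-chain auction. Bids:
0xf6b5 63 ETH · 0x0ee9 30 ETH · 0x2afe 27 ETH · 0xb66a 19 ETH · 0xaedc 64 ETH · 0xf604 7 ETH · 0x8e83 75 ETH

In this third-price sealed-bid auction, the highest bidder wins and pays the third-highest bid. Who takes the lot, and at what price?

Sorting bids: 75 (0x8e83) > 64 (0xaedc) > 63 (0xf6b5) > 30 (0x0ee9) > 27 (0x2afe) > 19 (0xb66a) > …
0x8e83 wins; payment is bid #3 in the ranking = 63 ETH.

0x8e83 pays 63 ETH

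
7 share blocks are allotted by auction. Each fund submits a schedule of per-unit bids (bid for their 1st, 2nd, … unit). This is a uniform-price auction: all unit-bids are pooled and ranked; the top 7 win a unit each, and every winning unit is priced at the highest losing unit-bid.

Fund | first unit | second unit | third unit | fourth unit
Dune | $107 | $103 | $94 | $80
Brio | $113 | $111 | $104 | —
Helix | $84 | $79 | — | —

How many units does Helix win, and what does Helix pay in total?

Helix: 1 unit, pays $80

Merging the schedules and taking the best 7: 113 (Brio-1), 111 (Brio-2), 107 (Dune-1), 104 (Brio-3), 103 (Dune-2), 94 (Dune-3), 84 (Helix-1)
Highest rejected unit-bid = $80.
Helix wins 1 unit(s) at $80 each.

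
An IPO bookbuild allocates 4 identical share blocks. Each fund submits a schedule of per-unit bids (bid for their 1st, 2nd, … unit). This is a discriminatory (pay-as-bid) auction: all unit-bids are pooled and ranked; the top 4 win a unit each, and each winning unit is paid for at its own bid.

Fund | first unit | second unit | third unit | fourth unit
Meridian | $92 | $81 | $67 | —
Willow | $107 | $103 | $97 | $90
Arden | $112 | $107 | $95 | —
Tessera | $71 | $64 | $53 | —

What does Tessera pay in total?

Tessera pays $0

Merging the schedules and taking the best 4: 112 (Arden-1), 107 (Willow-1), 107 (Arden-2), 103 (Willow-2)
Next rejected bid: $97 (not a price — pay-as-bid).
Tessera wins no units.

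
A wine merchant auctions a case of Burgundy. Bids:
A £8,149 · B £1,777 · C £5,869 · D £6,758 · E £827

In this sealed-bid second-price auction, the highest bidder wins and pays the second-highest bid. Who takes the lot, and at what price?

Rule: the highest bidder wins and pays the second-highest bid.
Bids in order: 8,149 (A) > 6,758 (D) > 5,869 (C) > 1,777 (B) > 827 (E)
A wins with the highest bid; price is set by the runner-up at £6,758.

A pays £6,758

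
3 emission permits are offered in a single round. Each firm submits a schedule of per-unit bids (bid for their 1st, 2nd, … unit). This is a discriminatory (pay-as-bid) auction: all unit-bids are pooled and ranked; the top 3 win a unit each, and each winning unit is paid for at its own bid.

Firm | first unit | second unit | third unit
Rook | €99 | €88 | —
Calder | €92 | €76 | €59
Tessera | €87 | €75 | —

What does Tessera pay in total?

Merging the schedules and taking the best 3: 99 (Rook-1), 92 (Calder-1), 88 (Rook-2)
Next rejected bid: €87 (not a price — pay-as-bid).
Tessera wins no units.

Tessera pays €0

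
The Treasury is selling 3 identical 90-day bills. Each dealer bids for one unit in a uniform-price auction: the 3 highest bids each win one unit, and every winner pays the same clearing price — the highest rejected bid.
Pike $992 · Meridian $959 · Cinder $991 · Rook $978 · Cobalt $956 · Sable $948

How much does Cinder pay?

Ordering the bids: 992 (Pike), 991 (Cinder), 978 (Rook), 959 (Meridian), 956 (Cobalt), …
Top 3: Pike, Cinder, Rook.
Highest unsuccessful bid: $959 → clearing price.
Cinder wins → pays $959.

Cinder pays $959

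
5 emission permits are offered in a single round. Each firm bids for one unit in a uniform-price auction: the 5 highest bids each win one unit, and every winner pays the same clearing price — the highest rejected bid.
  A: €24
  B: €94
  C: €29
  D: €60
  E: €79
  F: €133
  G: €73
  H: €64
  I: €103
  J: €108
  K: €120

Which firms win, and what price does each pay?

Sorting: 133 (F), 120 (K), 108 (J), 103 (I), 94 (B), 79 (E), 73 (G), …
Top 5: F, K, J, I, B.
First losing bid is E's €79, which sets the uniform price.

F, K, J, I, B; each pays €79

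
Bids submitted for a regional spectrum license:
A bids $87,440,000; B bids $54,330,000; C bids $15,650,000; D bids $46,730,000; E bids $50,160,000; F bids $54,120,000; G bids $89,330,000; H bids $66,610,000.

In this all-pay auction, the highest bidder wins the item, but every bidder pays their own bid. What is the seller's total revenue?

Sorting bids: 89,330,000 (G) > 87,440,000 (A) > 66,610,000 (H) > 54,330,000 (B) > 54,120,000 (F) > 50,160,000 (E) > …
G wins with the top bid; all bids are sunk regardless.
Every bidder forfeits their bid regardless of winning.
Revenue = 87,440,000 + 54,330,000 + 15,650,000 + 46,730,000 + 50,160,000 + 54,120,000 + 89,330,000 + 66,610,000 = $464,370,000.

Total revenue: $464,370,000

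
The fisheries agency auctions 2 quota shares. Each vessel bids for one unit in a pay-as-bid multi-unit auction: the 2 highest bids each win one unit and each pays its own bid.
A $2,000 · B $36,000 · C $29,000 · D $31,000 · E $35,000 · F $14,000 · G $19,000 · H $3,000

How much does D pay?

Sorting: 36,000 (B), 35,000 (E), 31,000 (D), 29,000 (C), …
Winners (2 units): B, E.
D does not win → $0.

D pays $0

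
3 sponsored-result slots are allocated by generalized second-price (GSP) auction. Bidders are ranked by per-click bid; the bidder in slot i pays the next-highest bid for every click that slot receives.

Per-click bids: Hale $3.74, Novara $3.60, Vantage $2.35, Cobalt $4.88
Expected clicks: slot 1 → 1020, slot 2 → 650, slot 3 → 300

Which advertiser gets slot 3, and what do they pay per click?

Novara; $2.35 per click

Sorting advertisers: $4.88 (Cobalt) > $3.74 (Hale) > $3.60 (Novara) > $2.35 (Vantage)
Slot 3 goes to the third-ranked bidder, Novara, who pays the next bid down: $2.35/click.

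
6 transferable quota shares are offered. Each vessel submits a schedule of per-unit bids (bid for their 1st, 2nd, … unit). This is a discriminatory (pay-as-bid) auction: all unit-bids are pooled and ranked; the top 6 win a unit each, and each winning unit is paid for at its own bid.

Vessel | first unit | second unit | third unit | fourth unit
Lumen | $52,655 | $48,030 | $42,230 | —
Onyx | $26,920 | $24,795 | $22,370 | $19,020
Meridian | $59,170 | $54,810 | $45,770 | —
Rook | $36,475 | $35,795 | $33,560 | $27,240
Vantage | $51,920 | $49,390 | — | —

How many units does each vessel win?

Lumen 2, Meridian 2, Vantage 2

Pooled unit-bids ranked (top 6): 59,170 (Meridian-1), 54,810 (Meridian-2), 52,655 (Lumen-1), 51,920 (Vantage-1), 49,390 (Vantage-2), 48,030 (Lumen-2)
Next rejected bid: $45,770 (not a price — pay-as-bid).
Allocation: Lumen 2, Meridian 2, Vantage 2.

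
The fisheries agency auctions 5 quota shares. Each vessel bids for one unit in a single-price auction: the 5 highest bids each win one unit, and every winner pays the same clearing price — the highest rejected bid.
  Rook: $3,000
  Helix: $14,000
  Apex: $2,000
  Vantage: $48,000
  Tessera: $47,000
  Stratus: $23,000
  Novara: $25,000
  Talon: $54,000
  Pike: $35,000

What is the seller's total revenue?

Ordering the bids: 54,000 (Talon), 48,000 (Vantage), 47,000 (Tessera), 35,000 (Pike), 25,000 (Novara), 23,000 (Stratus), 14,000 (Helix), …
The 5 highest are Talon, Vantage, Tessera, Pike, Novara.
Clearing price = highest rejected bid = $23,000.
Total revenue = 5 × $23,000 = $115,000.

Total revenue: $115,000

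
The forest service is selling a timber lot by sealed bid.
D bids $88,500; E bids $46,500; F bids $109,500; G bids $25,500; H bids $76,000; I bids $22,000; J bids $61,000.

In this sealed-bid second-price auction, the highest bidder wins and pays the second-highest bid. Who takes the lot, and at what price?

Rule: the highest bidder wins and pays the second-highest bid.
Sorting bids: 109,500 (F) > 88,500 (D) > 76,000 (H) > 61,000 (J) > 46,500 (E) > 25,500 (G) > …
Second-price: F pays D's bid of $88,500.

F pays $88,500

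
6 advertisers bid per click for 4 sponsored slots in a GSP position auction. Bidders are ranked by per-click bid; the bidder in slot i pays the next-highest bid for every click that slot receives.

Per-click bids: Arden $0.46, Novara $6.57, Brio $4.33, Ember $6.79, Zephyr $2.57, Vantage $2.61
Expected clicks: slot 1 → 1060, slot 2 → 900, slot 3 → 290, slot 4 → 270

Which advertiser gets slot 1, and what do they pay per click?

Per-click bids in order: $6.79 (Ember) > $6.57 (Novara) > $4.33 (Brio) > $2.61 (Vantage) > $2.57 (Zephyr) > …
Slot 1 goes to the first-ranked bidder, Ember, who pays the next bid down: $6.57/click.

Ember; $6.57 per click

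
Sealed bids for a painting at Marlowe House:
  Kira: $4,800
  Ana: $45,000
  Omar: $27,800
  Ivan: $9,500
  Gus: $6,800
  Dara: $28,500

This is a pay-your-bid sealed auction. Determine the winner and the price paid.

Ana pays $45,000

Bids ranked: 45,000 (Ana) > 28,500 (Dara) > 27,800 (Omar) > 9,500 (Ivan) > 6,800 (Gus) > 4,800 (Kira)
Ana has the highest bid and pays exactly that: $45,000.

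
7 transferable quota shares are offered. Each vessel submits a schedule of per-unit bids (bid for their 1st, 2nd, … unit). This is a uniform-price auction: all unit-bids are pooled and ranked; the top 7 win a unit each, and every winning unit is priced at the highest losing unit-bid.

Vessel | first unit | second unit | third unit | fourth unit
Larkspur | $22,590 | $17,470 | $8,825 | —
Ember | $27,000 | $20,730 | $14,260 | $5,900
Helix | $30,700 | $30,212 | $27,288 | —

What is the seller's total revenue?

Merging the schedules and taking the best 7: 30,700 (Helix-1), 30,212 (Helix-2), 27,288 (Helix-3), 27,000 (Ember-1), 22,590 (Larkspur-1), 20,730 (Ember-2), 17,470 (Larkspur-2)
The (k+1)-th unit-bid is $14,260.
Allocation: Ember 2, Helix 3, Larkspur 2. Every unit priced at $14,260.
Revenue = 7 × 14,260 = $99,820.

Total revenue: $99,820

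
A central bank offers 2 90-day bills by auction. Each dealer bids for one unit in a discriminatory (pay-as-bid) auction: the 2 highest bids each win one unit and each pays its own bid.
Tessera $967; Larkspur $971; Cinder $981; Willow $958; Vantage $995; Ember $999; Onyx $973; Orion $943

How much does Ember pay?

Ordering the bids: 999 (Ember), 995 (Vantage), 981 (Cinder), 973 (Onyx), …
Winners (2 units): Ember, Vantage.
Ember wins → own bid $999.

Ember pays $999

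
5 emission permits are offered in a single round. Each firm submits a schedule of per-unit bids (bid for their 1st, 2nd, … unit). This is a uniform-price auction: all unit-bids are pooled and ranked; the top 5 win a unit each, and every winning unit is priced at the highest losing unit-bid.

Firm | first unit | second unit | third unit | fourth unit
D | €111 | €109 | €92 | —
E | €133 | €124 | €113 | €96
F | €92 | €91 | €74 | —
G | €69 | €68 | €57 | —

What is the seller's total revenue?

Total revenue: €480

Pooled unit-bids ranked (top 5): 133 (E-1), 124 (E-2), 113 (E-3), 111 (D-1), 109 (D-2)
First bid not allocated: €96.
Allocation: D 2, E 3. Every unit priced at €96.
Revenue = 5 × 96 = €480.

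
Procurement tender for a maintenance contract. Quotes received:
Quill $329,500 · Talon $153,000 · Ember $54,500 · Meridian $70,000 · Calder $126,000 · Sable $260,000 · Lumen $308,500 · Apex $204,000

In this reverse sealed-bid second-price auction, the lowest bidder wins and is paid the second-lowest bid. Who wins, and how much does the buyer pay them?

Bids in order: 54,500 (Ember) < 70,000 (Meridian) < 126,000 (Calder) < 153,000 (Talon) < 204,000 (Apex) < 260,000 (Sable) < …
Ember wins with the lowest bid; price is set by the runner-up at $70,000.

Ember is paid $70,000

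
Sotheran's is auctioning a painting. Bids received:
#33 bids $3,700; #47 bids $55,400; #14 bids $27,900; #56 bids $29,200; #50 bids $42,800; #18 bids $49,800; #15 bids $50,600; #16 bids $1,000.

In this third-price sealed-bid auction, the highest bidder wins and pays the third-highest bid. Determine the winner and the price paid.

Bids ranked: 55,400 (#47) > 50,600 (#15) > 49,800 (#18) > 42,800 (#50) > 29,200 (#56) > 27,900 (#14) > …
#47 is highest; pays the third-highest bid, $49,800.

#47 pays $49,800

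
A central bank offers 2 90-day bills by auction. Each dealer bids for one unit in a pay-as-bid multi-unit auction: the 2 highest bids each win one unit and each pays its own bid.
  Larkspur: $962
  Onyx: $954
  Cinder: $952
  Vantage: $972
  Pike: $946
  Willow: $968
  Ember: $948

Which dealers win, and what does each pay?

Sorting: 972 (Vantage), 968 (Willow), 962 (Larkspur), 954 (Onyx), …
Winners (2 units): Vantage, Willow.
Each winner pays its own bid: Vantage $972, Willow $968.

Vantage $972, Willow $968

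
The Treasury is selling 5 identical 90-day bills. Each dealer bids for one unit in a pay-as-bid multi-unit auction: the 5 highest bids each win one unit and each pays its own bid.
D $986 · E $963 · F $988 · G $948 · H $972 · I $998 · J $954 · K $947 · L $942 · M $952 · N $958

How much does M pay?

Bids ranked high→low: 998 (I), 988 (F), 986 (D), 972 (H), 963 (E), 958 (N), 954 (J), …
Winners (5 units): I, F, D, H, E.
M does not win → $0.

M pays $0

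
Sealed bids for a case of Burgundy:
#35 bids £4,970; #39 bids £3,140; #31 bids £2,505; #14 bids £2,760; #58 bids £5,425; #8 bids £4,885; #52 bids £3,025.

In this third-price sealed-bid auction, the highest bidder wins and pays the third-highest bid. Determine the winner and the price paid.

Bids ranked: 5,425 (#58) > 4,970 (#35) > 4,885 (#8) > 3,140 (#39) > 3,025 (#52) > 2,760 (#14) > …
#58 is highest; pays the third-highest bid, £4,885.

#58 pays £4,885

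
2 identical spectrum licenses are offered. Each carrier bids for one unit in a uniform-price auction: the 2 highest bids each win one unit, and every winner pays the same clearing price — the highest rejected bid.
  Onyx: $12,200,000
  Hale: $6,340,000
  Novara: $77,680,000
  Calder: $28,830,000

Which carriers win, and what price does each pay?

Novara, Calder; each pays $12,200,000

Bids ranked high→low: 77,680,000 (Novara), 28,830,000 (Calder), 12,200,000 (Onyx), 6,340,000 (Hale)
Winners (2 units): Novara, Calder.
First losing bid is Onyx's $12,200,000, which sets the uniform price.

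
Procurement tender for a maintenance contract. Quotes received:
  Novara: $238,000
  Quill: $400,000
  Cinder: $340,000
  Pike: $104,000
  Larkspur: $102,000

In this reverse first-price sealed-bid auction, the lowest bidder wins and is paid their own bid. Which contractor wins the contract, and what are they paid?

Bids in order: 102,000 (Larkspur) < 104,000 (Pike) < 238,000 (Novara) < 340,000 (Cinder) < 400,000 (Quill)
First-price: Larkspur is paid what they bid, $102,000.

Larkspur is paid $102,000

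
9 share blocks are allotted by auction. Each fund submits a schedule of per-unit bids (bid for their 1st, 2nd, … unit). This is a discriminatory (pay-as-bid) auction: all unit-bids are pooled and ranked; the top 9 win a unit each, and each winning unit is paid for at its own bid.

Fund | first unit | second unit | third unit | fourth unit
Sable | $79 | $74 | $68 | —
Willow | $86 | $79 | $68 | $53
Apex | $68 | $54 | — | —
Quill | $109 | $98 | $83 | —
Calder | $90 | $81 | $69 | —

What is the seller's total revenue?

Total revenue: $779

Pooled unit-bids ranked (top 9): 109 (Quill-1), 98 (Quill-2), 90 (Calder-1), 86 (Willow-1), 83 (Quill-3), 81 (Calder-2), 79 (Sable-1), 79 (Willow-2), 74 (Sable-2)
Next rejected bid: $69 (not a price — pay-as-bid).
Each winning unit pays its own bid.
Revenue = 109 + 98 + 90 + 86 + 83 + 81 + 79 + 79 + 74 = $779.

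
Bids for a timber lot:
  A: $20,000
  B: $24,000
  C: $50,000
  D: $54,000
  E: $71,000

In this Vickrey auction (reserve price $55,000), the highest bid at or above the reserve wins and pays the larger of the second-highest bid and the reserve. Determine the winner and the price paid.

E pays $55,000

Bids ranked: 71,000 (E) > 54,000 (D) > 50,000 (C) > 24,000 (B) > 20,000 (A)
Highest eligible bid: E at $71,000.
max(second-highest $54,000, reserve $55,000) = $55,000.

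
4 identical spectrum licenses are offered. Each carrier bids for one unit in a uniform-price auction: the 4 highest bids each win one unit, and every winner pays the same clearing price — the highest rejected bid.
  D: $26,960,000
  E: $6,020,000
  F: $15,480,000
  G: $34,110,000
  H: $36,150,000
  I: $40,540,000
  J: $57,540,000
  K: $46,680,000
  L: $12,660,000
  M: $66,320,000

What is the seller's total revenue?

Total revenue: $144,600,000

Bids ranked high→low: 66,320,000 (M), 57,540,000 (J), 46,680,000 (K), 40,540,000 (I), 36,150,000 (H), 34,110,000 (G), …
Top 4: M, J, K, I.
First losing bid is H's $36,150,000, which sets the uniform price.
Total revenue = 4 × $36,150,000 = $144,600,000.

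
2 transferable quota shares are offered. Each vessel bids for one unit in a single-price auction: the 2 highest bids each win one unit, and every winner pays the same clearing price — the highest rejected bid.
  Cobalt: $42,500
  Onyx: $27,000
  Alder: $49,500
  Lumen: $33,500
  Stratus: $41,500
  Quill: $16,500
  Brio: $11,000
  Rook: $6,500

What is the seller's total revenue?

Total revenue: $83,000

Ordering the bids: 49,500 (Alder), 42,500 (Cobalt), 41,500 (Stratus), 33,500 (Lumen), …
The 2 highest are Alder, Cobalt.
Highest unsuccessful bid: $41,500 → clearing price.
Total revenue = 2 × $41,500 = $83,000.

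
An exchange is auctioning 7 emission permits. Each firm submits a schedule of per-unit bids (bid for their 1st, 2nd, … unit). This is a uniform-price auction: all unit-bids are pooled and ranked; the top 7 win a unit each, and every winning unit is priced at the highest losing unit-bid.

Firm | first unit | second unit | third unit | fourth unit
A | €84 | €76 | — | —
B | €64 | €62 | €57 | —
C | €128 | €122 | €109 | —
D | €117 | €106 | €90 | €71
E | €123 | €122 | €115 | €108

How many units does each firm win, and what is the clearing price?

Pooled unit-bids ranked (top 7): 128 (C-1), 123 (E-1), 122 (C-2), 122 (E-2), 117 (D-1), 115 (E-3), 109 (C-3)
The (k+1)-th unit-bid is €108.
Allocation: C 3, D 1, E 3.

C 3, D 1, E 3; clearing price €108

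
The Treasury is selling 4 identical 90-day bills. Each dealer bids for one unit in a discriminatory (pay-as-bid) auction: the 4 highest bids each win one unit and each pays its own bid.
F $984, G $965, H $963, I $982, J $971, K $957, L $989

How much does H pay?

H pays $0

Ordering the bids: 989 (L), 984 (F), 982 (I), 971 (J), 965 (G), 963 (H), …
Winners (4 units): L, F, I, J.
H does not win → $0.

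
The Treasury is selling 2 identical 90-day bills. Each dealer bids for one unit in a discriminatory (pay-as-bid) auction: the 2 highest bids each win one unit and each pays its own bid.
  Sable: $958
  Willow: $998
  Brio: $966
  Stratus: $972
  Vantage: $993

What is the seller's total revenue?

Ordering the bids: 998 (Willow), 993 (Vantage), 972 (Stratus), 966 (Brio), …
The 2 highest are Willow, Vantage.
Total revenue = 998 + 993 = $1,991.

Total revenue: $1,991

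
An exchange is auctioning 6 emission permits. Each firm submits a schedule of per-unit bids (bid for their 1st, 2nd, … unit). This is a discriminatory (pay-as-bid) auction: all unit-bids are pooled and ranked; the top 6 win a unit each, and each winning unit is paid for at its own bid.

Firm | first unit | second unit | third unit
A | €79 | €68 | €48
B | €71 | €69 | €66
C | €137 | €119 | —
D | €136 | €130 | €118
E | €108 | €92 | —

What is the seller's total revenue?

Total revenue: €748

Merging the schedules and taking the best 6: 137 (C-1), 136 (D-1), 130 (D-2), 119 (C-2), 118 (D-3), 108 (E-1)
Next rejected bid: €92 (not a price — pay-as-bid).
Each winning unit pays its own bid.
Revenue = 137 + 136 + 130 + 119 + 118 + 108 = €748.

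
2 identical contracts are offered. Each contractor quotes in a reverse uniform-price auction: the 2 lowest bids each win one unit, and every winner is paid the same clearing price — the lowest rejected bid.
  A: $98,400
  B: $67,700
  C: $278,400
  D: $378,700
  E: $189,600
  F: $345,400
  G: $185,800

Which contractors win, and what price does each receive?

Sorting: 67,700 (B), 98,400 (A), 185,800 (G), 189,600 (E), …
Winners (2 units): B, A.
Lowest unsuccessful bid: $185,800 → clearing price.

B, A; each is paid $185,800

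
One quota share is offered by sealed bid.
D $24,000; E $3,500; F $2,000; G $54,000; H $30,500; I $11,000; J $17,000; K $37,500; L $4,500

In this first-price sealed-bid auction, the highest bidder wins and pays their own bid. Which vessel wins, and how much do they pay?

G pays $54,000

Sorting bids: 54,000 (G) > 37,500 (K) > 30,500 (H) > 24,000 (D) > 17,000 (J) > 11,000 (I) > …
G is highest → pays own bid, $54,000.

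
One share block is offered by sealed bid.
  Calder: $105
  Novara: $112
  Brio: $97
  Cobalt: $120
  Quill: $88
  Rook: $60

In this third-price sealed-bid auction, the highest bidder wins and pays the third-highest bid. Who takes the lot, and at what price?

Cobalt pays $105

Third-price sealed-bid auction: the highest bidder wins and pays the third-highest bid.
Sorting bids: 120 (Cobalt) > 112 (Novara) > 105 (Calder) > 97 (Brio) > 88 (Quill) > 60 (Rook)
Cobalt wins; payment is bid #3 in the ranking = $105.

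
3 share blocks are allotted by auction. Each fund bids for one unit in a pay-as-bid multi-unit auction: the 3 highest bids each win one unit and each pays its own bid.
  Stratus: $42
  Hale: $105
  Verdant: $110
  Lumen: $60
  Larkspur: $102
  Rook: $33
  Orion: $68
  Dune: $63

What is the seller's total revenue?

Total revenue: $317

Ordering the bids: 110 (Verdant), 105 (Hale), 102 (Larkspur), 68 (Orion), 63 (Dune), …
Winners (3 units): Verdant, Hale, Larkspur.
Total revenue = 110 + 105 + 102 = $317.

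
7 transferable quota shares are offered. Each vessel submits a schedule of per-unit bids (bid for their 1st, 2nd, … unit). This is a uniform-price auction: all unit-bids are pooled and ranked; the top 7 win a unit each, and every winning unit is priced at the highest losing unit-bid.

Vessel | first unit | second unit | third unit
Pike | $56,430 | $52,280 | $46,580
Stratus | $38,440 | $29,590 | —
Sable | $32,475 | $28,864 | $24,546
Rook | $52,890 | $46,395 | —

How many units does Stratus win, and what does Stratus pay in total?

All unit-bids, highest first — top 7: 56,430 (Pike-1), 52,890 (Rook-1), 52,280 (Pike-2), 46,580 (Pike-3), 46,395 (Rook-2), 38,440 (Stratus-1), 32,475 (Sable-1)
The (k+1)-th unit-bid is $29,590.
Stratus wins 1 unit(s) at $29,590 each.

Stratus: 1 unit, pays $29,590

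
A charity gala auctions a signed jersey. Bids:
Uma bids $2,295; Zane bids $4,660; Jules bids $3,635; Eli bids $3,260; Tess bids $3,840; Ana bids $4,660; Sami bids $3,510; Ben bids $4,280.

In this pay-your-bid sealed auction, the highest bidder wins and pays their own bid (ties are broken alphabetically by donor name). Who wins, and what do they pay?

Ana pays $4,660

Bids in order: 4,660 (Ana) > 4,660 (Zane) > 4,280 (Ben) > 3,840 (Tess) > 3,635 (Jules) > 3,510 (Sami) > …
Tie at $4,660 → Ana wins by tie-break.
Ana is highest → pays own bid, $4,660.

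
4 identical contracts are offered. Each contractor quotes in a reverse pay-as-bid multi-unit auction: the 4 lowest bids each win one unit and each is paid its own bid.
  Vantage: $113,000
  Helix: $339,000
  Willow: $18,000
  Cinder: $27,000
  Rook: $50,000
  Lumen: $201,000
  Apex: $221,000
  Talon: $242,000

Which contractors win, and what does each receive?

Bids ranked low→high: 18,000 (Willow), 27,000 (Cinder), 50,000 (Rook), 113,000 (Vantage), 201,000 (Lumen), 221,000 (Apex), …
Lowest 4: Willow, Cinder, Rook, Vantage.
Each winner is paid its own bid: Willow $18,000, Cinder $27,000, Rook $50,000, Vantage $113,000.

Willow $18,000, Cinder $27,000, Rook $50,000, Vantage $113,000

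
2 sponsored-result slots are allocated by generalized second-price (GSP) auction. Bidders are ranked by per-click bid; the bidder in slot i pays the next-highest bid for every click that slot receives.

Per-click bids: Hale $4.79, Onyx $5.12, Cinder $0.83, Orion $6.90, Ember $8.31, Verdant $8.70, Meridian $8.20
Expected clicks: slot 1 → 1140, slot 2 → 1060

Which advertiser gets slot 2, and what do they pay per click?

Sorting advertisers: $8.70 (Verdant) > $8.31 (Ember) > $8.20 (Meridian) > …
Slot 2 goes to the second-ranked bidder, Ember, who pays the next bid down: $8.20/click.

Ember; $8.20 per click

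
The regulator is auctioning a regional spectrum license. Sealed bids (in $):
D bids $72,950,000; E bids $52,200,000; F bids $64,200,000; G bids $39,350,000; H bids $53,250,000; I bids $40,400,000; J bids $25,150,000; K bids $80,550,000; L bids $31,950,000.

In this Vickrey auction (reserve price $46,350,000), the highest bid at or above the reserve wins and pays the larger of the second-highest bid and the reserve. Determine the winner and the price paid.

Bids ranked: 80,550,000 (K) > 72,950,000 (D) > 64,200,000 (F) > 53,250,000 (H) > 52,200,000 (E) > 40,400,000 (I) > …
K has the top bid at or above the reserve ($80,550,000).
Second-highest bid $72,950,000 exceeds the reserve $46,350,000 → payment $72,950,000.

K pays $72,950,000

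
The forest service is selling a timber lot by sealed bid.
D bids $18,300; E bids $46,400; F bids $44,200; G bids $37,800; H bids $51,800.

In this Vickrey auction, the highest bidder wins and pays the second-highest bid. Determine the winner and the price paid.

H pays $46,400

Bids ranked: 51,800 (H) > 46,400 (E) > 44,200 (F) > 37,800 (G) > 18,300 (D)
H wins with the highest bid; price is set by the runner-up at $46,400.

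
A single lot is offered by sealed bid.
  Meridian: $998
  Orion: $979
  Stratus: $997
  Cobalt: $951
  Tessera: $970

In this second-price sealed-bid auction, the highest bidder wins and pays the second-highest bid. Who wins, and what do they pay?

Meridian pays $997

Second-price sealed-bid auction: the highest bidder wins and pays the second-highest bid.
Bids in order: 998 (Meridian) > 997 (Stratus) > 979 (Orion) > 970 (Tessera) > 951 (Cobalt)
Meridian wins with the highest bid; price is set by the runner-up at $997.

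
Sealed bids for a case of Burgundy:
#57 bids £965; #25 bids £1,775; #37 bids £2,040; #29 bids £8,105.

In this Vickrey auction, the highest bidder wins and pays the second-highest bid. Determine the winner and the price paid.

#29 pays £2,040

Bids ranked: 8,105 (#29) > 2,040 (#37) > 1,775 (#25) > 965 (#57)
Second-price: #29 pays #37's bid of £2,040.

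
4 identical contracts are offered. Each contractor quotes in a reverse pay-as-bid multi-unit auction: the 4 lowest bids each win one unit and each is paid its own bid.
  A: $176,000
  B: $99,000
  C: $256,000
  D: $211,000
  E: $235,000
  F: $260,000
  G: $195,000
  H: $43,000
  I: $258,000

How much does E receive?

E is paid $0

Ordering the bids: 43,000 (H), 99,000 (B), 176,000 (A), 195,000 (G), 211,000 (D), 235,000 (E), …
Lowest 4: H, B, A, G.
E does not win → $0.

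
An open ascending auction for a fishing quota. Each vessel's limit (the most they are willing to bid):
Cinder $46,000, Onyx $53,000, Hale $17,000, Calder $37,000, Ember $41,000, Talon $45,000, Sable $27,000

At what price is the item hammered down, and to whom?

Sorting limits: 53,000 (Onyx) > 46,000 (Cinder) > 45,000 (Talon) > 41,000 (Ember) > 37,000 (Calder) > 27,000 (Sable) > …
Once the price passes $46,000, only Onyx is left; the hammer falls at Cinder's limit of $46,000.

Onyx wins at $46,000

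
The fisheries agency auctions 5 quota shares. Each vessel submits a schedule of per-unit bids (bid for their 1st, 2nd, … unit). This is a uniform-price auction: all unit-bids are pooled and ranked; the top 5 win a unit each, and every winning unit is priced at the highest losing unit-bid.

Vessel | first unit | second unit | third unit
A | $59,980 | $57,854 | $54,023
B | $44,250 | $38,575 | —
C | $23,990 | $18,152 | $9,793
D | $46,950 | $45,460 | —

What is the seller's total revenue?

Total revenue: $221,250

Pooled unit-bids ranked (top 5): 59,980 (A-1), 57,854 (A-2), 54,023 (A-3), 46,950 (D-1), 45,460 (D-2)
Highest rejected unit-bid = $44,250.
Allocation: A 3, D 2. Every unit priced at $44,250.
Revenue = 5 × 44,250 = $221,250.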